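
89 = 89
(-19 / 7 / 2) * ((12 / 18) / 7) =-19 / 147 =-0.13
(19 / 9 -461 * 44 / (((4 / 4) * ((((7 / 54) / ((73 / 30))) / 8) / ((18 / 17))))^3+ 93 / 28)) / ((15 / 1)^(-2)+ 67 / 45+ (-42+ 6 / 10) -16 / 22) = 297481713538998897412075 / 1980025149313910044101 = 150.24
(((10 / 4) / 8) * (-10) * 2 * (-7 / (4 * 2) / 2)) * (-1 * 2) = -175 / 32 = -5.47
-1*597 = -597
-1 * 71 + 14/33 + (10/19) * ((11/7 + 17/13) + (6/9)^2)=-11781103/171171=-68.83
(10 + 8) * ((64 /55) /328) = 144 /2255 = 0.06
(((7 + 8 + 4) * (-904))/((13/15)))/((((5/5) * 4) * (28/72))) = -1159380/91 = -12740.44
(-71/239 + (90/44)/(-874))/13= -1375943/59741396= -0.02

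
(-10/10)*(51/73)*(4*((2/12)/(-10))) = 17/365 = 0.05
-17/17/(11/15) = -15/11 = -1.36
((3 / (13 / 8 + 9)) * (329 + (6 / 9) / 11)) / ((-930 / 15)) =-43436 / 28985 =-1.50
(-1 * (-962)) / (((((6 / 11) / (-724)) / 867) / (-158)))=174916692808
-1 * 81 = -81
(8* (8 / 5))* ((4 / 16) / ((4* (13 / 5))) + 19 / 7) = 15948 / 455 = 35.05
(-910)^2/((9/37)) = 30639700/9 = 3404411.11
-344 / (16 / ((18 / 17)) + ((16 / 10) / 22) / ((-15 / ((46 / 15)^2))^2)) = -26938828125 / 1185598103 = -22.72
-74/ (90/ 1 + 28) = -37/ 59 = -0.63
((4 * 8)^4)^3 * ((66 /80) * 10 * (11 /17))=104627626543071363072 /17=6154566267239491945.41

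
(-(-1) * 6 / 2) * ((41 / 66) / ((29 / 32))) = 656 / 319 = 2.06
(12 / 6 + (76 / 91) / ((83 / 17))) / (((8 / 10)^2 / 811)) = 166234725 / 60424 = 2751.14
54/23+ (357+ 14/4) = 16691/46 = 362.85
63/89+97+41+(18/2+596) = 66190/89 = 743.71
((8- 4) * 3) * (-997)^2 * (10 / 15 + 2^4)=198801800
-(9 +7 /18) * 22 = -206.56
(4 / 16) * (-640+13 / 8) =-5107 / 32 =-159.59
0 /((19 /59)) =0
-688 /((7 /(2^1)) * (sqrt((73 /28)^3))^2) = -4315136 /389017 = -11.09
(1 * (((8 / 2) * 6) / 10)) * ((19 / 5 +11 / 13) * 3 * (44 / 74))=239184 / 12025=19.89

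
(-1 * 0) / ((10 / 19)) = 0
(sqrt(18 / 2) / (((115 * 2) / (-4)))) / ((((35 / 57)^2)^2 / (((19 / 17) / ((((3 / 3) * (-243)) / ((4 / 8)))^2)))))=-0.00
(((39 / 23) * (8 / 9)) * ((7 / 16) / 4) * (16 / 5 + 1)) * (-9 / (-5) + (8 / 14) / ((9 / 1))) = 1.29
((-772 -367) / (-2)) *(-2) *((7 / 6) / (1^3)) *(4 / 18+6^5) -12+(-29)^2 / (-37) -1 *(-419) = -10322586107 / 999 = -10332919.03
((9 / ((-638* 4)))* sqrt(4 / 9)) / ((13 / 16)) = -12 / 4147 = -0.00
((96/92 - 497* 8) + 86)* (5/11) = -447230/253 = -1767.71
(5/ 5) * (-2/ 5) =-2/ 5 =-0.40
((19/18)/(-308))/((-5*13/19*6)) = 361/2162160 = 0.00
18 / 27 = 2 / 3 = 0.67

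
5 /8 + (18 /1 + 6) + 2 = 213 /8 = 26.62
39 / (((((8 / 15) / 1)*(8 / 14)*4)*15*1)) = 2.13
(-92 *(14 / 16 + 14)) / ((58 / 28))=-19159 / 29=-660.66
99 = 99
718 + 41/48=34505/48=718.85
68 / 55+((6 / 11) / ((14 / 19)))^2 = 52897 / 29645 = 1.78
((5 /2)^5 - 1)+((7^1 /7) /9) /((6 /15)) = 27917 /288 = 96.93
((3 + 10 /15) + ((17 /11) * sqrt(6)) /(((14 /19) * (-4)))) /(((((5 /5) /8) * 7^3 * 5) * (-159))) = -88 /818055 + 323 * sqrt(6) /20996745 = -0.00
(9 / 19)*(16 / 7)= 144 / 133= 1.08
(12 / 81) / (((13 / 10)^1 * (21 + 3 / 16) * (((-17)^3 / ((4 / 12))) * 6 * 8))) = -40 / 5261336613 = -0.00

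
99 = 99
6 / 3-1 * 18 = -16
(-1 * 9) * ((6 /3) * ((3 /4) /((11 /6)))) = -81 /11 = -7.36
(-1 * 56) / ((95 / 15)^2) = -1.40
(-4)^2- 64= -48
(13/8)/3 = 13/24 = 0.54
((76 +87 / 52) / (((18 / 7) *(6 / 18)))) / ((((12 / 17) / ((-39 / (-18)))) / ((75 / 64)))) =12016025 / 36864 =325.96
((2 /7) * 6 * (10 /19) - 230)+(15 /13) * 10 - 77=-509293 /1729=-294.56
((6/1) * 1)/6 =1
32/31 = 1.03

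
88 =88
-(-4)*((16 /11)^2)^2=262144 /14641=17.90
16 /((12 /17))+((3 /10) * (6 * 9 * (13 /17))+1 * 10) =11489 /255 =45.05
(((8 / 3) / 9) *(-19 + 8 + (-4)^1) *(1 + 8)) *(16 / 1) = -640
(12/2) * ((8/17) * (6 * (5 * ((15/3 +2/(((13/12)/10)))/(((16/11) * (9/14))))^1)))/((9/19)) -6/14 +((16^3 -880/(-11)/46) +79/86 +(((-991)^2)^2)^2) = 25618184335021437127906093990283/27539694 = 930227631978098127303306.10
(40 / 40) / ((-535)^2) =0.00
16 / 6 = 8 / 3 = 2.67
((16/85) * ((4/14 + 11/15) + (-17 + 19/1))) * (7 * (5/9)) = 5072/2295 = 2.21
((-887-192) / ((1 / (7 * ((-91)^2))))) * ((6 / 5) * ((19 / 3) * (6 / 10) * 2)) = -570423104.16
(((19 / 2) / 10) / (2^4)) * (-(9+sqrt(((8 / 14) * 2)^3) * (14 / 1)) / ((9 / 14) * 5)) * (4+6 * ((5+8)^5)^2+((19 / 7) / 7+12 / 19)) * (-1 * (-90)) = -35897603648610.28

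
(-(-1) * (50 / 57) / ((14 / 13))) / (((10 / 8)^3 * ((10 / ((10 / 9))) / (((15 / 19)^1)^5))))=4680000 / 329321167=0.01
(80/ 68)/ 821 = 20/ 13957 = 0.00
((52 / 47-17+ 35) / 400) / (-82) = -449 / 770800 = -0.00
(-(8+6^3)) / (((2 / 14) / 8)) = -12544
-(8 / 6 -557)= 1667 / 3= 555.67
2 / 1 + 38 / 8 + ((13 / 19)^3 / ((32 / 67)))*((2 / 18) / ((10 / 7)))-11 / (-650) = 8755737257 / 1284004800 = 6.82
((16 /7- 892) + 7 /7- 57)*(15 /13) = -99300 /91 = -1091.21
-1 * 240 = -240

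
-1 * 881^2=-776161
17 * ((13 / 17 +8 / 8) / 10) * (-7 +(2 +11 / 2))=1.50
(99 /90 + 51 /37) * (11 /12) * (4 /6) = 10087 /6660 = 1.51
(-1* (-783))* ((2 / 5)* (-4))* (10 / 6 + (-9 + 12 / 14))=283968 / 35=8113.37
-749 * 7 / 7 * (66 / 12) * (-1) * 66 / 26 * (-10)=-1359435 / 13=-104571.92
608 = 608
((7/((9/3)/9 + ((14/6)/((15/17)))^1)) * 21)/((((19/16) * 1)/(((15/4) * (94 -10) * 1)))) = 16669800/1273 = 13094.89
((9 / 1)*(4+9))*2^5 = 3744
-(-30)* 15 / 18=25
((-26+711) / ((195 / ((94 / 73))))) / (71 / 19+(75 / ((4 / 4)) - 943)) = -244682 / 46750587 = -0.01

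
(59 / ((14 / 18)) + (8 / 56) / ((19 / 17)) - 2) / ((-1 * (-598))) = 4920 / 39767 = 0.12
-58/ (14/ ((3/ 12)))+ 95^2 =9023.96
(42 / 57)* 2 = 28 / 19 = 1.47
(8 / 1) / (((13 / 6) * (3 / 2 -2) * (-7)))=96 / 91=1.05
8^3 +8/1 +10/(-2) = 515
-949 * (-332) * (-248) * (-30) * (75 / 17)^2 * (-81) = -1068033259800000 / 289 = -3695616815916.96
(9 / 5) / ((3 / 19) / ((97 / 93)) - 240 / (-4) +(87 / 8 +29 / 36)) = 1194264 / 47659055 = 0.03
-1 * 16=-16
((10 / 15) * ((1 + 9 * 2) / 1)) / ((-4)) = -19 / 6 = -3.17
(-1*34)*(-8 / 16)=17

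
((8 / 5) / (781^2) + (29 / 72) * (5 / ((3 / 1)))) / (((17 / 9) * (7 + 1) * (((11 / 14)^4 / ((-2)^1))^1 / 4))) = -2123557021306 / 2277261945255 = -0.93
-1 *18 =-18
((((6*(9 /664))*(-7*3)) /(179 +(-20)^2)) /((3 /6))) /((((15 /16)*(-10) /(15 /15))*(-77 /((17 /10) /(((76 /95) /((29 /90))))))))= -493 /88104500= -0.00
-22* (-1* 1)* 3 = 66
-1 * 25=-25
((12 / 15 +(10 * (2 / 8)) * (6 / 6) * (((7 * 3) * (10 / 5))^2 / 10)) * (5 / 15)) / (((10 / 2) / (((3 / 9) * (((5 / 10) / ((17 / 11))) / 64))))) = 24299 / 489600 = 0.05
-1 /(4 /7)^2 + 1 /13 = -621 /208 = -2.99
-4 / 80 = -1 / 20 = -0.05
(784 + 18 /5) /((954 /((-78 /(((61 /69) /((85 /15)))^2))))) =-7826589914 /2958195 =-2645.73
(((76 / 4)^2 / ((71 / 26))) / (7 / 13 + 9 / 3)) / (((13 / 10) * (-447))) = -46930 / 729951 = -0.06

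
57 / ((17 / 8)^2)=12.62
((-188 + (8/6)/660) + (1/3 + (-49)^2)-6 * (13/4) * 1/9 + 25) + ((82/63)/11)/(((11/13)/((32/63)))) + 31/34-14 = 2223.15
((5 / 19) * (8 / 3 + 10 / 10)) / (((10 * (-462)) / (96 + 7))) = -103 / 4788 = -0.02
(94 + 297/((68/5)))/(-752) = -7877/51136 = -0.15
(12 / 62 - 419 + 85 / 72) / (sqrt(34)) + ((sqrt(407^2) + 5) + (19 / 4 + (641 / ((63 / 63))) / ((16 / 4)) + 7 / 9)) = 5200 / 9 - 932141 *sqrt(34) / 75888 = 506.16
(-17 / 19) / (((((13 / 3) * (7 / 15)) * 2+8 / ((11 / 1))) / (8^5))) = -137871360 / 22439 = -6144.27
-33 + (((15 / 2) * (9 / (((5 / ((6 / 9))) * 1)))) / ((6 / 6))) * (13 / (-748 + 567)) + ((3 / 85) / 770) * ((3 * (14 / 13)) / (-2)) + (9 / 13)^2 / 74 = -177993721437 / 5291132275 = -33.64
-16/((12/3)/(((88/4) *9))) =-792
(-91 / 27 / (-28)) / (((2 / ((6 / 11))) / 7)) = 91 / 396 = 0.23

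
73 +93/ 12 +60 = 563/ 4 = 140.75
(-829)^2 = 687241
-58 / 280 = -29 / 140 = -0.21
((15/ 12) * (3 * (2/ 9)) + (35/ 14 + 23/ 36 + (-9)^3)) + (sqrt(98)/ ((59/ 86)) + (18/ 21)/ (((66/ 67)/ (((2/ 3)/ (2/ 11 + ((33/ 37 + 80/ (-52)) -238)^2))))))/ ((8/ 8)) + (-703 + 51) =-50296510482509495/ 36525414858156 + 602 * sqrt(2)/ 59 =-1362.60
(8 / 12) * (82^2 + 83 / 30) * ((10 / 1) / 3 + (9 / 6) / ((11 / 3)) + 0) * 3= 49845341 / 990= 50348.83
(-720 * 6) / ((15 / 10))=-2880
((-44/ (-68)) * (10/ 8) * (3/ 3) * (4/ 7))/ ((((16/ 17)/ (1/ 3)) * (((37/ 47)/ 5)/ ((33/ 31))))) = 142175/ 128464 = 1.11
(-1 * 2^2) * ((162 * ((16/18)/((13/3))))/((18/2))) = -192/13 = -14.77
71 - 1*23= 48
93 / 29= 3.21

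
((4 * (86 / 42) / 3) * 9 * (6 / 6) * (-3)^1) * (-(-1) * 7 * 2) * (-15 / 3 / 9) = 1720 / 3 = 573.33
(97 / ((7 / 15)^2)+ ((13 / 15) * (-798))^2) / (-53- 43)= -586476061 / 117600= -4987.04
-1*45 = -45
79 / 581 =0.14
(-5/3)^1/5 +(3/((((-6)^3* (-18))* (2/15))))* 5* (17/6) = -1303/5184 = -0.25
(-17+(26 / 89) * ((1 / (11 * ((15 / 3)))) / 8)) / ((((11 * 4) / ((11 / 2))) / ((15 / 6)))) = -332847 / 62656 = -5.31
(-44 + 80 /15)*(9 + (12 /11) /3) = -11948 /33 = -362.06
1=1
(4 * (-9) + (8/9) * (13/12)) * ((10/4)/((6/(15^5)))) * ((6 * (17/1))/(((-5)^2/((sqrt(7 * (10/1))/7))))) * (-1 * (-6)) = -271383750 * sqrt(70)/7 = -324365622.11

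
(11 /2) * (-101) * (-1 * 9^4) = 7289271 /2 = 3644635.50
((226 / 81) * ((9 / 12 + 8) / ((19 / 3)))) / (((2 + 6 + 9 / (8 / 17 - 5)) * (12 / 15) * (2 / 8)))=1522675 / 475038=3.21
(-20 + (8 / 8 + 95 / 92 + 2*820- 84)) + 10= 142419 / 92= 1548.03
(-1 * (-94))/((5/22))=2068/5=413.60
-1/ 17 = -0.06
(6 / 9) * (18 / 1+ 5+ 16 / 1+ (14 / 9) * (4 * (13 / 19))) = 14794 / 513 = 28.84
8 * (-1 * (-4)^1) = 32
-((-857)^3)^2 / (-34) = 396173052347920849 / 34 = 11652148598468260.26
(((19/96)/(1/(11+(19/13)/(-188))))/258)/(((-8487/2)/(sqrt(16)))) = -18905/2378442144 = -0.00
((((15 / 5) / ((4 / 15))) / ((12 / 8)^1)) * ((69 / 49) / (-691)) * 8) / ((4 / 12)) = -12420 / 33859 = -0.37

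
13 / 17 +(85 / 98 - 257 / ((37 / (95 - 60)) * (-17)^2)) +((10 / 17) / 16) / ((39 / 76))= 0.86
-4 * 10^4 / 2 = -20000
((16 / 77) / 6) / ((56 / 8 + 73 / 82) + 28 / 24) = 164 / 42889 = 0.00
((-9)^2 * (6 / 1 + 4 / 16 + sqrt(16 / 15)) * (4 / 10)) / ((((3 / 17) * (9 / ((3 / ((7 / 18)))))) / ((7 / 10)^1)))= 802.27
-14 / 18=-7 / 9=-0.78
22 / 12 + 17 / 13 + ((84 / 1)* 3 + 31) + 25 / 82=286.45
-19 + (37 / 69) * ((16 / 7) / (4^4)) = -146795 / 7728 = -19.00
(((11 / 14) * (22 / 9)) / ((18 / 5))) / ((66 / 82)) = 2255 / 3402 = 0.66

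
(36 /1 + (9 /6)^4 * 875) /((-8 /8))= -71451 /16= -4465.69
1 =1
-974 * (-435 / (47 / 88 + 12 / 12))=2485648 / 9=276183.11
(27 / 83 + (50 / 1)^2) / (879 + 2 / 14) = 1452689 / 510782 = 2.84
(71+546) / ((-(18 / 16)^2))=-39488 / 81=-487.51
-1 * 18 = -18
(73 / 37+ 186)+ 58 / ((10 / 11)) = 46578 / 185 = 251.77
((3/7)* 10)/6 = 5/7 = 0.71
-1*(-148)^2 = -21904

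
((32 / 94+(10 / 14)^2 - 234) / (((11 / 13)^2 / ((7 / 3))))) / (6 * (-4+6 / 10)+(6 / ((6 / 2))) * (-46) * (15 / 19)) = 261230905 / 31984722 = 8.17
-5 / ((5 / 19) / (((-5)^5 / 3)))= 59375 / 3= 19791.67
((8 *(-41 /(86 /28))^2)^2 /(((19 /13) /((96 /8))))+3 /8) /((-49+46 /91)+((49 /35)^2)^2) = -493132412120412211875 /1319740495342768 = -373658.62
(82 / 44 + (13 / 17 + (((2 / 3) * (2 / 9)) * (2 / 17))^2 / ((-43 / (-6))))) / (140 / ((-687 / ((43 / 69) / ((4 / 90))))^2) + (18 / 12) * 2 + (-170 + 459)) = 4844074445794895 / 538259213327245146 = 0.01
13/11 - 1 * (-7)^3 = 3786/11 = 344.18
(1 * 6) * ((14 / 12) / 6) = 1.17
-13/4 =-3.25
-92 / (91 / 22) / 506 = -4 / 91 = -0.04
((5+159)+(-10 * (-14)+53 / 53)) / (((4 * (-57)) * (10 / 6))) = -0.80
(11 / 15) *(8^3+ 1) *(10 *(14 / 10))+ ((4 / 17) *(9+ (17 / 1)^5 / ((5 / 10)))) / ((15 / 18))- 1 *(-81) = 13721583 / 17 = 807151.94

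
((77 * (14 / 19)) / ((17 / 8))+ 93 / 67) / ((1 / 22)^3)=6472354856 / 21641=299078.36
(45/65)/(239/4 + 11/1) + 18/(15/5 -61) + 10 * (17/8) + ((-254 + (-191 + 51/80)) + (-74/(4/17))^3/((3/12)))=-1062040775652979/8535280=-124429517.91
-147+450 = 303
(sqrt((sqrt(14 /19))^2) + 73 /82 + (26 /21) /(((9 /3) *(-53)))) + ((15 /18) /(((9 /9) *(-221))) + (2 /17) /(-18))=1.73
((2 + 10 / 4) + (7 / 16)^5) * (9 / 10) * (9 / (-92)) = -383567319 / 964689920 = -0.40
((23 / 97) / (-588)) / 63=-23 / 3593268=-0.00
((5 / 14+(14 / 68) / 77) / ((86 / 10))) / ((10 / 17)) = 471 / 6622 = 0.07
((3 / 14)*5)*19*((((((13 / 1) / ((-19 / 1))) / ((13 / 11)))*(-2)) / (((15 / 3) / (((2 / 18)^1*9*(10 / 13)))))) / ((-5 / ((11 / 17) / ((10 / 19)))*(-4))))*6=20691 / 15470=1.34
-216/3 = -72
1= 1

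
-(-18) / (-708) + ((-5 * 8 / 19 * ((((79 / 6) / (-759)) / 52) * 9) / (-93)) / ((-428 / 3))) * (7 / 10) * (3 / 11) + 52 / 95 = 2808614898577 / 5381057516120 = 0.52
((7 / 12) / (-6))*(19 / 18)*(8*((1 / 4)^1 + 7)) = -5.95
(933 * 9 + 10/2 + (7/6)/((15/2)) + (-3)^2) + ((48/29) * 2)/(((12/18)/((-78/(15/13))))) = 2107702/261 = 8075.49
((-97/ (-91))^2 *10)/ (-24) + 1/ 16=-163337/ 397488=-0.41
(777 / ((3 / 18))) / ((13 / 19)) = 88578 / 13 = 6813.69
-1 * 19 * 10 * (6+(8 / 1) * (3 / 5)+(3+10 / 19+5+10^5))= -19003672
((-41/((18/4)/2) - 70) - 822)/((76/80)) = -163840/171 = -958.13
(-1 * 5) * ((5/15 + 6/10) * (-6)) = 28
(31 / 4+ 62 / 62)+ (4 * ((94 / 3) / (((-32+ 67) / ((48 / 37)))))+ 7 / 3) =244427 / 15540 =15.73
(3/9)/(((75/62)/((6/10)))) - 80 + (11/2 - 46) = -90251/750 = -120.33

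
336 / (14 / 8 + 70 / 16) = 384 / 7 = 54.86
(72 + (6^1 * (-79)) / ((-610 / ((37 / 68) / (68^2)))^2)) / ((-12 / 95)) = -8387798584838956331 / 14715436113756160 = -570.00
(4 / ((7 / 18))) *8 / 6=96 / 7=13.71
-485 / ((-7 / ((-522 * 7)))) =-253170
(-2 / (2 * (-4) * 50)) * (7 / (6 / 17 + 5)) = 17 / 2600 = 0.01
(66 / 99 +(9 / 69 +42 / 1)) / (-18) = -2953 / 1242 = -2.38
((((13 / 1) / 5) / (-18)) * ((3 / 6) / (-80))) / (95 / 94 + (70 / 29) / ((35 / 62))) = 17719 / 103759200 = 0.00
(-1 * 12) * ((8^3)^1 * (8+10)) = -110592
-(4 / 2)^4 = -16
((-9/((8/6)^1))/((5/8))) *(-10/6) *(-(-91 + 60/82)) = 66618/41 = 1624.83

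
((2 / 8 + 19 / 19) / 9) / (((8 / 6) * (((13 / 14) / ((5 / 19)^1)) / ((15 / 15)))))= 175 / 5928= 0.03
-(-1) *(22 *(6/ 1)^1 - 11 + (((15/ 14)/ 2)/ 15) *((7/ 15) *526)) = 3893/ 30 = 129.77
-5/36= -0.14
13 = 13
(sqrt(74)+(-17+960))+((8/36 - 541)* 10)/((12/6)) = -15848/9+sqrt(74) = -1752.29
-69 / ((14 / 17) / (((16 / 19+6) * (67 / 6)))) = -1702805 / 266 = -6401.52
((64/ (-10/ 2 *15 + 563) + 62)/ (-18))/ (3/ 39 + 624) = -0.01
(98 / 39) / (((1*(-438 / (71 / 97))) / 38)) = -132202 / 828477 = -0.16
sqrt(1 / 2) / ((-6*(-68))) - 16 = -16+ sqrt(2) / 816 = -16.00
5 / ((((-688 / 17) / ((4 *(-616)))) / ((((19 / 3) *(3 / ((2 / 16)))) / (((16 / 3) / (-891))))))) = -332400915 / 43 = -7730253.84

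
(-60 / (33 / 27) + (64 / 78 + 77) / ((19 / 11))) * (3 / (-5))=6581 / 2717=2.42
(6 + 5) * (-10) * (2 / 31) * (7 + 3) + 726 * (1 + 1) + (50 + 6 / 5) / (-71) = 15190324 / 11005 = 1380.31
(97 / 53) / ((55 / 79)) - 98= -278007 / 2915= -95.37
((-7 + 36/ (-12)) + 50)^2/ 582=800/ 291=2.75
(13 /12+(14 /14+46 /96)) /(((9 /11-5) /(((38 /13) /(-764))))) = 8569 /3654976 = 0.00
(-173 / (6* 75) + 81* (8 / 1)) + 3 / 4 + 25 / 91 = 53123639 / 81900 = 648.64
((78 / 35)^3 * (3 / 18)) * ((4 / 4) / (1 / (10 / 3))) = 52728 / 8575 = 6.15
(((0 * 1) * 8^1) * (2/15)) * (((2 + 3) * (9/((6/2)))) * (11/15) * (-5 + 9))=0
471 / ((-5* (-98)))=471 / 490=0.96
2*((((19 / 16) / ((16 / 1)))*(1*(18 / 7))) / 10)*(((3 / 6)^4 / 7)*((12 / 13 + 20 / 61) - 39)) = -1023777 / 79579136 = -0.01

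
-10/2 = -5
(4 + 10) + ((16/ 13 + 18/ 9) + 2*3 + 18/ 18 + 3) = 354/ 13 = 27.23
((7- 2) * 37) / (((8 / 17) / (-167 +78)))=-279905 / 8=-34988.12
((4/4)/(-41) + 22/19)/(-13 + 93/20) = -17660/130093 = -0.14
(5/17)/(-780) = -1/2652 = -0.00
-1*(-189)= 189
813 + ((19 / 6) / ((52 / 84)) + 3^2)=21505 / 26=827.12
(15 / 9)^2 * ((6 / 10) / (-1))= -1.67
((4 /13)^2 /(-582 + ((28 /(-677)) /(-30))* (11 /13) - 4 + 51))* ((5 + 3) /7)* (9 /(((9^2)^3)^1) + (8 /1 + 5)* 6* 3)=-5986832101760 /126505323025263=-0.05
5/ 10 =0.50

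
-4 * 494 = -1976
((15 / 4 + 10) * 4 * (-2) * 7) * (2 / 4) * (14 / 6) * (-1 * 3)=2695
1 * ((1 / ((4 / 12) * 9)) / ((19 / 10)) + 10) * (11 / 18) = 3190 / 513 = 6.22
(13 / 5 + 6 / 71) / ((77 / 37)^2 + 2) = 1304657 / 3076785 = 0.42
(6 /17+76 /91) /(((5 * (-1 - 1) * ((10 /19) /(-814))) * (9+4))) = 7106627 /502775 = 14.13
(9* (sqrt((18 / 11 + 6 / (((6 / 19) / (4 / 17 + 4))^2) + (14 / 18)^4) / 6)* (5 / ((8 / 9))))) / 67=5* sqrt(1488444321210) / 601392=10.14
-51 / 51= -1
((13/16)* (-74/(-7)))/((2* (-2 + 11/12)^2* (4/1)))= 333/364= 0.91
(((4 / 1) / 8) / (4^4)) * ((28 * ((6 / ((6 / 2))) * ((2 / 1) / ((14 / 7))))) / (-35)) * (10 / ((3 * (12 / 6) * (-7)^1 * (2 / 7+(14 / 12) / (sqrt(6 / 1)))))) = 0.00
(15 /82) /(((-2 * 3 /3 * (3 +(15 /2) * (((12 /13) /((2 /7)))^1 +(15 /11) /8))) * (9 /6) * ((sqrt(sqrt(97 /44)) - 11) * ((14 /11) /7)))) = 31460 * 11^(1 /4) * sqrt(2) * 97^(3 /4) /1722592675623 +692120 * sqrt(1067) /1722592675623 +7613320 * 11^(3 /4) * sqrt(2) * 97^(1 /4) /1722592675623 +1842423440 /1722592675623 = 0.00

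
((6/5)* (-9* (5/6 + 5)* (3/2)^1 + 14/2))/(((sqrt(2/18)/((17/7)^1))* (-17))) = 369/10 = 36.90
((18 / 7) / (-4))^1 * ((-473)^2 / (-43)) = 46827 / 14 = 3344.79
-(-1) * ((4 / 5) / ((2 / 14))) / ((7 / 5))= 4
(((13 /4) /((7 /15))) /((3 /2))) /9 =65 /126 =0.52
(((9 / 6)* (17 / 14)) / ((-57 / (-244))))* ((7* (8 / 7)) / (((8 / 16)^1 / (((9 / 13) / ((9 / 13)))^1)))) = 16592 / 133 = 124.75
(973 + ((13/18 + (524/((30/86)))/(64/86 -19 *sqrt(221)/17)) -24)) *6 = 737046729511/129899235 -1583143384 *sqrt(221)/43299745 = 5130.45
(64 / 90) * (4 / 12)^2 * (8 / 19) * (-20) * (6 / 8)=-256 / 513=-0.50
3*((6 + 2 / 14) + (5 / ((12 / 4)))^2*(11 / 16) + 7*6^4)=9152693 / 336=27240.16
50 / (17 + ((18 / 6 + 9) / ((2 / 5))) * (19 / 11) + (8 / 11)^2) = 0.72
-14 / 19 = -0.74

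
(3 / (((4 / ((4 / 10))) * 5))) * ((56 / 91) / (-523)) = -12 / 169975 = -0.00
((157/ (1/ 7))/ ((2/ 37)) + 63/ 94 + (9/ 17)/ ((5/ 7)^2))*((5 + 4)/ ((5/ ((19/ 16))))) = 69452646417/ 1598000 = 43462.23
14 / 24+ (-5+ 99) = 1135 / 12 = 94.58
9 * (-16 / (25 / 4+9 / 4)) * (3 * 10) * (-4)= 34560 / 17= 2032.94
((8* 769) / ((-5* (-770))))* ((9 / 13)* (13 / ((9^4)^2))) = 3076 / 9207215325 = 0.00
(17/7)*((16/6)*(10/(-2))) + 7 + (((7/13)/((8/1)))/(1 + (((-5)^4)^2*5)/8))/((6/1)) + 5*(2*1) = -781067185/50781458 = -15.38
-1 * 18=-18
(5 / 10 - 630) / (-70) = 1259 / 140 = 8.99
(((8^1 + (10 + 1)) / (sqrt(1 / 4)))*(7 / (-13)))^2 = 70756 / 169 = 418.67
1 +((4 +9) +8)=22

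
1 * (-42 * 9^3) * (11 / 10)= -168399 / 5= -33679.80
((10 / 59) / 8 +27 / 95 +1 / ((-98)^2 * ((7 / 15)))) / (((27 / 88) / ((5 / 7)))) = 2533555288 / 3560882283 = 0.71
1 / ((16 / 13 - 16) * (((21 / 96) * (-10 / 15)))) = 13 / 28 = 0.46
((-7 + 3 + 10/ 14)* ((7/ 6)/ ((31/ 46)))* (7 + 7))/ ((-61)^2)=-7406/ 346053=-0.02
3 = 3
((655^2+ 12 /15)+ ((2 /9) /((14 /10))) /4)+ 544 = 270628999 /630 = 429569.84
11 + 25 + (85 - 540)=-419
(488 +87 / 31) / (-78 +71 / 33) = -502095 / 77593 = -6.47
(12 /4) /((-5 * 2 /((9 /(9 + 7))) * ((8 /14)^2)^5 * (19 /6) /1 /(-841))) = 19242496437129 /1593835520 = 12073.08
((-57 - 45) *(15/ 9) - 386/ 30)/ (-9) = 2743/ 135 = 20.32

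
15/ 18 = 5/ 6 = 0.83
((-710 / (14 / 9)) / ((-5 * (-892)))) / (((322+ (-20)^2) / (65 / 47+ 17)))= -69012 / 26485487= -0.00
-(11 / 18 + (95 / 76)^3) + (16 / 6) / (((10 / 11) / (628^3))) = 2092342780711 / 2880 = 726507909.97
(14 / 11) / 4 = 7 / 22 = 0.32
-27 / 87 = -9 / 29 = -0.31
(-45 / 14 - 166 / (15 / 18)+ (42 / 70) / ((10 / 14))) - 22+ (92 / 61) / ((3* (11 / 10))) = -157197263 / 704550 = -223.12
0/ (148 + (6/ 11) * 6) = 0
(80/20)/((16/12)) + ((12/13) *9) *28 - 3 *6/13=3045/13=234.23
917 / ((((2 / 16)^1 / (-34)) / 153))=-38161872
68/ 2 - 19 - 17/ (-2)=47/ 2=23.50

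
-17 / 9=-1.89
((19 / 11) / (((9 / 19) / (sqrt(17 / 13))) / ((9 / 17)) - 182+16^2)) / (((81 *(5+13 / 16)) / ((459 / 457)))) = 138057952 / 2772267765795 - 98192 *sqrt(221) / 2772267765795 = 0.00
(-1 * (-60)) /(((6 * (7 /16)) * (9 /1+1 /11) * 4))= 22 /35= 0.63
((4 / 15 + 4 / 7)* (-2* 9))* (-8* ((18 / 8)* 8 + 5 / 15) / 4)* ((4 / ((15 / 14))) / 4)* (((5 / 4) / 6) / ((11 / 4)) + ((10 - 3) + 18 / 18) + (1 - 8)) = 555.38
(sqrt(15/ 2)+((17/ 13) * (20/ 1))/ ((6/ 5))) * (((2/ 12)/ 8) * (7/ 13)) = 7 * sqrt(30)/ 1248+2975/ 12168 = 0.28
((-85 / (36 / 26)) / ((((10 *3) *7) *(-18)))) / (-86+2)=-221 / 1143072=-0.00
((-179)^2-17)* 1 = 32024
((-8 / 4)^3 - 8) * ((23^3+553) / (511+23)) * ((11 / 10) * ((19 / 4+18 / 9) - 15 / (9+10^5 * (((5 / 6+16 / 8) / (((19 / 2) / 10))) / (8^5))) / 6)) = -130328456016 / 47017009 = -2771.94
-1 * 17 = -17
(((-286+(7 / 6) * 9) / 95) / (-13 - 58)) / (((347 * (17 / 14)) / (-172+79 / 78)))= -0.02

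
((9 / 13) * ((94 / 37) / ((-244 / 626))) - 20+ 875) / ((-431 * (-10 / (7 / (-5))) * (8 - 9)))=87339546 / 316149275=0.28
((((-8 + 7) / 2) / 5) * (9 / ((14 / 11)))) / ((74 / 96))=-1188 / 1295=-0.92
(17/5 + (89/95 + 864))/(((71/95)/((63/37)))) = 5196996/2627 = 1978.30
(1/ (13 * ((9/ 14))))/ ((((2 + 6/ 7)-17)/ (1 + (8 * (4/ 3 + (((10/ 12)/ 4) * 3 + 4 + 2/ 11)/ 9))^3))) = -11746191212/ 416258271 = -28.22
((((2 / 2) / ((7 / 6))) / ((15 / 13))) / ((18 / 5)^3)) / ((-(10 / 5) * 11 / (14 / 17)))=-325 / 545292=-0.00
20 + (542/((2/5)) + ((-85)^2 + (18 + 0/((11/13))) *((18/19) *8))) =165992/19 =8736.42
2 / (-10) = -1 / 5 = -0.20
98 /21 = 14 /3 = 4.67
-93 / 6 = -31 / 2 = -15.50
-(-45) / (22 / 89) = 4005 / 22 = 182.05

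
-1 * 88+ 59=-29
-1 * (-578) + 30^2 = 1478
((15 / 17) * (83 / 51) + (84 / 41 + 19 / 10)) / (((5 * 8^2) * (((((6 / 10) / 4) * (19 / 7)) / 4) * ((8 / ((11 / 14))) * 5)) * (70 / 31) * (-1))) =-217571981 / 151288032000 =-0.00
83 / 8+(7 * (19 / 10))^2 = 37453 / 200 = 187.26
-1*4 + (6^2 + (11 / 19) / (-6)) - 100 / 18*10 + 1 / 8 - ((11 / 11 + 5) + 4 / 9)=-13667 / 456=-29.97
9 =9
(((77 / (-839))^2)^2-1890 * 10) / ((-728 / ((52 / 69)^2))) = 34784435021149762 / 2359098230161401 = 14.74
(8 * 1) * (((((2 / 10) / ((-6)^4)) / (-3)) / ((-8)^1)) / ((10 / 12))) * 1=1 / 16200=0.00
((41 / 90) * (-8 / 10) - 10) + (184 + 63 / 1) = 53243 / 225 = 236.64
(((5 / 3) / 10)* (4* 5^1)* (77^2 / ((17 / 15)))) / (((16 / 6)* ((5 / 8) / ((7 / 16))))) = 622545 / 136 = 4577.54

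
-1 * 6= -6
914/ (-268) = -457/ 134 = -3.41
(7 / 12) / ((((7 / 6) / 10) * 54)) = 5 / 54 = 0.09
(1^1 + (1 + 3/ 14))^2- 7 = -411/ 196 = -2.10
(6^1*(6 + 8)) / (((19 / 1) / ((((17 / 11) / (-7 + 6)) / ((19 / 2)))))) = -2856 / 3971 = -0.72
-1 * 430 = -430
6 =6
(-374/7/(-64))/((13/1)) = 187/2912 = 0.06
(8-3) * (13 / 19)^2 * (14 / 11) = 11830 / 3971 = 2.98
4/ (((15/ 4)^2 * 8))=8/ 225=0.04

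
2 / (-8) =-0.25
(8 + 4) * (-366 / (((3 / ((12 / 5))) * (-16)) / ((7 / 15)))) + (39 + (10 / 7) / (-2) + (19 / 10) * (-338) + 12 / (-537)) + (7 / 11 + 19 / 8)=-1374014227 / 2756600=-498.45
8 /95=0.08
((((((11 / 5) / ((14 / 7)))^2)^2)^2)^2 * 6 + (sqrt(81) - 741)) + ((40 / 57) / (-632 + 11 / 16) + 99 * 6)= -110.43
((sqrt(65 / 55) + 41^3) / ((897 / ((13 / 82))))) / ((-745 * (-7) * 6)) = sqrt(143) / 1947427020 + 1681 / 4318020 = 0.00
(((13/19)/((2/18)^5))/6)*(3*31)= 23796747/38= 626230.18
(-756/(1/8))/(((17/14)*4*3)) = -7056/17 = -415.06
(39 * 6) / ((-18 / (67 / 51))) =-871 / 51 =-17.08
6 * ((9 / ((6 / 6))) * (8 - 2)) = 324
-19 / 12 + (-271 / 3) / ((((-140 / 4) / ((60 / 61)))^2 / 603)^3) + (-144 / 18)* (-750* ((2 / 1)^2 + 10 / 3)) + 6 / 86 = 137580970596700941356075 / 3127641389969801124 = 43988.73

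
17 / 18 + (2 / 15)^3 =6391 / 6750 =0.95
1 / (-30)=-1 / 30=-0.03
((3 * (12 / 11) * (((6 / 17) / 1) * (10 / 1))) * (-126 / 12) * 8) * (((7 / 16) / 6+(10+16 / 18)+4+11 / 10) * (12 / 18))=-1942836 / 187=-10389.50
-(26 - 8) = -18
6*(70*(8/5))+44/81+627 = 1299.54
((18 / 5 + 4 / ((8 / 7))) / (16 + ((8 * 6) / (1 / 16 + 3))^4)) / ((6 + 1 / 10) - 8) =-409300871 / 6611707168048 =-0.00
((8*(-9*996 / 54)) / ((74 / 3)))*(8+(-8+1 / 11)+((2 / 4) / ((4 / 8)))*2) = -112.57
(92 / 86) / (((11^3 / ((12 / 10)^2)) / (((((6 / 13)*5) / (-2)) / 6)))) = -828 / 3720145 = -0.00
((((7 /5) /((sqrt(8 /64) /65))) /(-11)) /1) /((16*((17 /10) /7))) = -6.02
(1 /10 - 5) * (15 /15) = -4.90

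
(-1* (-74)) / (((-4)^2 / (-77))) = -2849 / 8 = -356.12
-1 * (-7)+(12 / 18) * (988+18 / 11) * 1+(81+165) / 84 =669.69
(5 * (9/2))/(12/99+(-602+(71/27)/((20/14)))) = -66825/1782113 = -0.04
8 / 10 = 4 / 5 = 0.80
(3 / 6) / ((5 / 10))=1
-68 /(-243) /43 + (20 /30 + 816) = 8533418 /10449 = 816.67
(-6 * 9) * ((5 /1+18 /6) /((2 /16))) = -3456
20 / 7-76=-512 / 7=-73.14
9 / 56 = 0.16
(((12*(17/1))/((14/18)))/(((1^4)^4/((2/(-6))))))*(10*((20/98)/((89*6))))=-10200/30527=-0.33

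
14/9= 1.56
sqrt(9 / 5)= 3*sqrt(5) / 5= 1.34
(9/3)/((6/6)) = 3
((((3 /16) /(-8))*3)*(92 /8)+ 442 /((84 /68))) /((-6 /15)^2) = 47980925 /21504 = 2231.26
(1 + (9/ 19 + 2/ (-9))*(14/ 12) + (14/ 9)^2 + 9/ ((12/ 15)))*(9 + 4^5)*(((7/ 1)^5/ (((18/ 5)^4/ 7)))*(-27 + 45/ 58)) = -1182432098116530625/ 4164607872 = -283923993.44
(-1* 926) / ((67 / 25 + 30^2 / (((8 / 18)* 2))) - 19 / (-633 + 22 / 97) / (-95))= -2841847700 / 3115535691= -0.91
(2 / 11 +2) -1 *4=-20 / 11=-1.82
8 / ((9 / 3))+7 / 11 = 109 / 33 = 3.30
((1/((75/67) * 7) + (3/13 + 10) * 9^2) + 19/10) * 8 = 6645.76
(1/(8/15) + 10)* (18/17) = 855/68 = 12.57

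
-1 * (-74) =74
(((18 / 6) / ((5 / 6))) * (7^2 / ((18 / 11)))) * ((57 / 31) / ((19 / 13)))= 21021 / 155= 135.62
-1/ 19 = -0.05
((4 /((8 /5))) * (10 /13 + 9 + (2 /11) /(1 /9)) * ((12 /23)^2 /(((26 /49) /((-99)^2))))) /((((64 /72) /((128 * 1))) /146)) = 269473211441280 /89401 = 3014208022.74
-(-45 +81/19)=774/19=40.74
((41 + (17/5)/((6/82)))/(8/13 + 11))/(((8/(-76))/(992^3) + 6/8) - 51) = -158174259183616/1055511317240025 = -0.15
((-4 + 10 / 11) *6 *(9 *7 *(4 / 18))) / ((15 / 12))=-11424 / 55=-207.71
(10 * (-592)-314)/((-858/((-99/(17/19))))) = -177669/221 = -803.93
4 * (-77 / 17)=-308 / 17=-18.12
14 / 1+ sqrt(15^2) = 29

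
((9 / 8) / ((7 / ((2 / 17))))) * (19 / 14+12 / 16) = 531 / 13328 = 0.04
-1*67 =-67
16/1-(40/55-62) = 850/11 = 77.27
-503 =-503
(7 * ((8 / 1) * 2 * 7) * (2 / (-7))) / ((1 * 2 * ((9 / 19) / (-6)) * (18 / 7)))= 14896 / 27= 551.70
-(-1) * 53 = 53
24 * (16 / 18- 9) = -584 / 3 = -194.67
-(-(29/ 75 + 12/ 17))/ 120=1393/ 153000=0.01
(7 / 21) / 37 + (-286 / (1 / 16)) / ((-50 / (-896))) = -227555303 / 2775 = -82001.91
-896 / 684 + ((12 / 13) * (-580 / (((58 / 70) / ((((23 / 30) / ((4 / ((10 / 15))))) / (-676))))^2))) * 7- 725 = -64191010512809 / 88379615376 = -726.31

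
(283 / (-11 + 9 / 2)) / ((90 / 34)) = -9622 / 585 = -16.45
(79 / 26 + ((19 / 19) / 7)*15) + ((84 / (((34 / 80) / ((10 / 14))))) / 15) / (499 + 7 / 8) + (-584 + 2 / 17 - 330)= -908.68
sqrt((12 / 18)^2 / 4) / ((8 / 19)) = 19 / 24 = 0.79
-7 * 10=-70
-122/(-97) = 122/97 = 1.26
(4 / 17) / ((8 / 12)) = 6 / 17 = 0.35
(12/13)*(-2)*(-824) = 19776/13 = 1521.23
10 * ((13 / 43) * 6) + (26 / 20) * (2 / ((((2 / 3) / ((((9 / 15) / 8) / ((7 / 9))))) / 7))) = 357279 / 17200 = 20.77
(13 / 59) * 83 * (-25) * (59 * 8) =-215800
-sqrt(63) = -3* sqrt(7) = -7.94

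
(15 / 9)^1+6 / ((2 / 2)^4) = 23 / 3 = 7.67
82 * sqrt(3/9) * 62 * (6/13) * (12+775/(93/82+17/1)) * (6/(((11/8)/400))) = 15890192486400 * sqrt(3)/212641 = 129432333.03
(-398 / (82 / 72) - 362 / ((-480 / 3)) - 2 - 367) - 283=-3277379 / 3280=-999.20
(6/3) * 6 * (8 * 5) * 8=3840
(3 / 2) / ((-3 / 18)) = -9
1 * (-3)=-3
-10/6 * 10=-50/3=-16.67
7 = 7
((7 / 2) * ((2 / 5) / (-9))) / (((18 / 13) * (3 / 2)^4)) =-728 / 32805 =-0.02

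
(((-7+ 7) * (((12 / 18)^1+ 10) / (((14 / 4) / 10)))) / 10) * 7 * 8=0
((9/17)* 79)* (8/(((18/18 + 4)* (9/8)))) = 5056/85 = 59.48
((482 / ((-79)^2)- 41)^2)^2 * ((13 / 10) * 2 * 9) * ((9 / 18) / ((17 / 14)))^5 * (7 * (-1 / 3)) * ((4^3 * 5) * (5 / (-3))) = 2082372120290999007473347275840 / 2154077563507499981777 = 966711763.57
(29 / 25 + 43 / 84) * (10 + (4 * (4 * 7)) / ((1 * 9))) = 354611 / 9450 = 37.52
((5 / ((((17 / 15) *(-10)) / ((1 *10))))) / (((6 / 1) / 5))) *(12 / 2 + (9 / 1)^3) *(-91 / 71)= 8360625 / 2414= 3463.39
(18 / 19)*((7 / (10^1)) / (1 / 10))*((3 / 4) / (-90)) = -21 / 380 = -0.06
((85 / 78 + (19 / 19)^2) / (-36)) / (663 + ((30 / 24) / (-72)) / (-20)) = -2608 / 29787303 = -0.00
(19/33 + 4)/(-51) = -151/1683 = -0.09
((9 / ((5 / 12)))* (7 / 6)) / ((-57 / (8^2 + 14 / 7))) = -2772 / 95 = -29.18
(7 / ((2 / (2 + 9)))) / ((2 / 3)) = 231 / 4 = 57.75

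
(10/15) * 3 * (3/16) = 3/8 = 0.38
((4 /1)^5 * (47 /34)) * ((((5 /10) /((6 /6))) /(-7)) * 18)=-216576 /119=-1819.97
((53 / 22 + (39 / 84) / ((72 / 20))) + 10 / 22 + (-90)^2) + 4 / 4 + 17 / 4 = 44952097 / 5544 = 8108.24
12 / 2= 6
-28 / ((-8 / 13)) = 91 / 2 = 45.50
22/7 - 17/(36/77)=-8371/252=-33.22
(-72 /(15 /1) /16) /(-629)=3 /6290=0.00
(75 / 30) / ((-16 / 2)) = -5 / 16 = -0.31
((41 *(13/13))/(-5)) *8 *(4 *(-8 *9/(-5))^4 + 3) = -35259114072/3125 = -11282916.50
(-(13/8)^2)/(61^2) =-169/238144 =-0.00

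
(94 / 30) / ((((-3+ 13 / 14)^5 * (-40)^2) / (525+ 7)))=-0.03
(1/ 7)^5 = 1/ 16807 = 0.00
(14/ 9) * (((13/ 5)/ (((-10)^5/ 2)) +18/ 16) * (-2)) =-1968659/ 562500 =-3.50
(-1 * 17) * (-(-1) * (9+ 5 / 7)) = -1156 / 7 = -165.14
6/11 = 0.55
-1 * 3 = -3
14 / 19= 0.74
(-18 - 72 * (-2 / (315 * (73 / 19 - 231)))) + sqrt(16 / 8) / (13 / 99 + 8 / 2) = -679846 / 37765 + 99 * sqrt(2) / 409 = -17.66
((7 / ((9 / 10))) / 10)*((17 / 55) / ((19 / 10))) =238 / 1881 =0.13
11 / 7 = 1.57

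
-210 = -210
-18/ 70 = -9/ 35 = -0.26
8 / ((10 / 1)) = 4 / 5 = 0.80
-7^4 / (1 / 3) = -7203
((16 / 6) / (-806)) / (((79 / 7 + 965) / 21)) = -98 / 1377051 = -0.00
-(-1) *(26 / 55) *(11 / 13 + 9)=256 / 55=4.65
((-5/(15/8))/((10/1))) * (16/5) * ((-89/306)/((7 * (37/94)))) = 267712/2972025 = 0.09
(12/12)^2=1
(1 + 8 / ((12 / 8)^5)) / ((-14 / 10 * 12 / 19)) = -47405 / 20412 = -2.32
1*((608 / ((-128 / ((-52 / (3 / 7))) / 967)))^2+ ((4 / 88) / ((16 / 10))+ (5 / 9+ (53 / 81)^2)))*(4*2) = 2484794129118.32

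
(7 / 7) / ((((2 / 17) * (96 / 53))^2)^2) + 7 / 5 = 3304616999477 / 6794772480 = 486.35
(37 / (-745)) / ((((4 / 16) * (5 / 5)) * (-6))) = 74 / 2235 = 0.03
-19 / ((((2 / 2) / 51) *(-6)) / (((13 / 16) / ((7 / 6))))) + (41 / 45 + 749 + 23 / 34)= 73947049 / 85680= 863.06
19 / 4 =4.75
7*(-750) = -5250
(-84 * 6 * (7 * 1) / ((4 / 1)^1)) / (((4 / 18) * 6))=-661.50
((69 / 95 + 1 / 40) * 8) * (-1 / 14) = -571 / 1330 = -0.43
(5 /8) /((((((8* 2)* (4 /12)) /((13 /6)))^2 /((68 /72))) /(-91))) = -1307215 /147456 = -8.87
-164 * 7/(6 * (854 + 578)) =-287/2148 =-0.13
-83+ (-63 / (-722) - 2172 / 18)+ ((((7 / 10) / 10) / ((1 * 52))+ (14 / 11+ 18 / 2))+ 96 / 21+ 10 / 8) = -81299246563 / 433633200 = -187.48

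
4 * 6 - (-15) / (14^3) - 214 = -521345 / 2744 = -189.99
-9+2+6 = -1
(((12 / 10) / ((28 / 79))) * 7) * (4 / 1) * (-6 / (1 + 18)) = -29.94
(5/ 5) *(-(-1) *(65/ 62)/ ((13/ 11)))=0.89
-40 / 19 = -2.11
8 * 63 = 504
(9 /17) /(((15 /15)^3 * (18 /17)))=1 /2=0.50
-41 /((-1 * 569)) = 41 /569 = 0.07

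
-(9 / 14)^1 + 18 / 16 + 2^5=1819 / 56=32.48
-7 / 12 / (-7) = 1 / 12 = 0.08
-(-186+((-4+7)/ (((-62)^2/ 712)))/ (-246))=7328675/ 39401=186.00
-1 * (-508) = 508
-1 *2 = -2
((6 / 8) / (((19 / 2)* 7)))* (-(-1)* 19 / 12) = 1 / 56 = 0.02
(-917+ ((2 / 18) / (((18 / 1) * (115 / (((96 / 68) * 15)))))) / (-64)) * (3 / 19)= -51630769 / 356592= -144.79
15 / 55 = 3 / 11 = 0.27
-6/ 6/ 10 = -1/ 10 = -0.10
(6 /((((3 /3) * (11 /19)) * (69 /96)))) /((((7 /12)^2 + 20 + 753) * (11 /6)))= 3151872 /309917663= 0.01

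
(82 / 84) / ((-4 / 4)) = -0.98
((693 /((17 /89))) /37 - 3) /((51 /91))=1813630 /10693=169.61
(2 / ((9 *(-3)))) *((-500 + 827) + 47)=-748 / 27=-27.70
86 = 86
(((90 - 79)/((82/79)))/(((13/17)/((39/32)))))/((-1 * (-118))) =44319/309632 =0.14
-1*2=-2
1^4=1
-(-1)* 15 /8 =15 /8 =1.88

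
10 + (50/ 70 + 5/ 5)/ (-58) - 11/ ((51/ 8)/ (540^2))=-1736346392/ 3451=-503142.97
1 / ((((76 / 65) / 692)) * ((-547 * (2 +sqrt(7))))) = -0.23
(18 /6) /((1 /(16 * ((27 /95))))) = 1296 /95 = 13.64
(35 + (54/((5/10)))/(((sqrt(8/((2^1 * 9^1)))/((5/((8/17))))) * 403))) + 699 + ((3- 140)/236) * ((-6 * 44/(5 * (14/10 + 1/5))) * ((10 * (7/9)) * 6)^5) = 32663186637854447/7703748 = 4239908501.40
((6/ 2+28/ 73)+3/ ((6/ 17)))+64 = 11079/ 146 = 75.88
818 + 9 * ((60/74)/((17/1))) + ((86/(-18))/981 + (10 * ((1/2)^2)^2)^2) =291023413369/355420224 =818.82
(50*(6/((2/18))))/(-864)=-25/8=-3.12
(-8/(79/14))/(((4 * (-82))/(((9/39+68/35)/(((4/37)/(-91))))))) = -256151/32390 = -7.91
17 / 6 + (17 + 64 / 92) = 2833 / 138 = 20.53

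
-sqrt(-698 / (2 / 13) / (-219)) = -sqrt(993603) / 219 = -4.55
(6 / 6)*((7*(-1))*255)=-1785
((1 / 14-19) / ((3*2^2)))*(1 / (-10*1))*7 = 53 / 48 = 1.10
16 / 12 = 4 / 3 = 1.33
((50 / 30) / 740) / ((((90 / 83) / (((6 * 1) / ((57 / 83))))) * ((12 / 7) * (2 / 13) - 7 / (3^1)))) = -626899 / 71495100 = -0.01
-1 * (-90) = 90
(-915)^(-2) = 1 / 837225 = 0.00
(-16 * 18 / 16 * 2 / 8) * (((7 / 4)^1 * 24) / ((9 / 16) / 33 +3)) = -3696 / 59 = -62.64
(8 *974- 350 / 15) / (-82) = -11653 / 123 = -94.74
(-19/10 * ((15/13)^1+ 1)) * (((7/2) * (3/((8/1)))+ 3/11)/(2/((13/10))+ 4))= -4123/3520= -1.17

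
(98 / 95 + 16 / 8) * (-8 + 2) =-18.19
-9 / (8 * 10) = -9 / 80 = -0.11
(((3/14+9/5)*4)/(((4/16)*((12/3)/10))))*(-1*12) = -6768/7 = -966.86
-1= -1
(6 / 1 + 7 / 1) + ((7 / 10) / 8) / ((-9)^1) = 9353 / 720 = 12.99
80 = 80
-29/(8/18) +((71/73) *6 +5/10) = -17203/292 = -58.91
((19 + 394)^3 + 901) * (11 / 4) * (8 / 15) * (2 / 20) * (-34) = -8782255284 / 25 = -351290211.36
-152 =-152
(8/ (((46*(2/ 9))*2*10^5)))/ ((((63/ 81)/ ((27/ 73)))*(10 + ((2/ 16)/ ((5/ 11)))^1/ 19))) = 13851/ 74543402500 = 0.00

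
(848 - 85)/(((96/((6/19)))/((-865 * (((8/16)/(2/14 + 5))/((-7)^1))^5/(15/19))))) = 131999/92876046336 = 0.00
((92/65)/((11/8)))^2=541696/511225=1.06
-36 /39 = -12 /13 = -0.92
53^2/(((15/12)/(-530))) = -1191016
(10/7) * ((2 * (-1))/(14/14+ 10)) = -0.26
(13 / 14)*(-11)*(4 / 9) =-286 / 63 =-4.54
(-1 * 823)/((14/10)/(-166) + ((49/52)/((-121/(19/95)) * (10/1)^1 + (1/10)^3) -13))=53725019619830/849194077139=63.27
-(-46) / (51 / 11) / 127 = 506 / 6477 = 0.08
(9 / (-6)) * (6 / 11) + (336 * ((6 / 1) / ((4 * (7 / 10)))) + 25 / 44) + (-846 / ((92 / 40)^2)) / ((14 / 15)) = 8122937 / 14812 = 548.40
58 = 58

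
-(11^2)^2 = -14641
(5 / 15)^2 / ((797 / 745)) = 745 / 7173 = 0.10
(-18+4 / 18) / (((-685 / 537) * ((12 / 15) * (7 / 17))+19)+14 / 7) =-486880 / 563619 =-0.86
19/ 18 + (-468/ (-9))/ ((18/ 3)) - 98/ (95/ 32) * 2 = -96271/ 1710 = -56.30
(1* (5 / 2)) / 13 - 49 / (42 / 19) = -857 / 39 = -21.97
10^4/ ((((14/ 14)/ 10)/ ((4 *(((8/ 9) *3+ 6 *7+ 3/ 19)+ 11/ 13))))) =13536800000/ 741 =18268286.10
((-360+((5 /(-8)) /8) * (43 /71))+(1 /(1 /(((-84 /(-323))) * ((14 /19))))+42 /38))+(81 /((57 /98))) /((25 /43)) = -83114260039 /697163200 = -119.22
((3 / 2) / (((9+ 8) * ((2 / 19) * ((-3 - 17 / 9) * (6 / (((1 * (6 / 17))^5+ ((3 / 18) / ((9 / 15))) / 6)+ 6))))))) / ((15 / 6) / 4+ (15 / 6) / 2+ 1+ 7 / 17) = -17632122151 / 335108969712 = -0.05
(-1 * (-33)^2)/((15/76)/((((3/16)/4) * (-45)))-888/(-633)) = -39292209/47240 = -831.76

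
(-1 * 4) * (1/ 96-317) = 30431/ 24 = 1267.96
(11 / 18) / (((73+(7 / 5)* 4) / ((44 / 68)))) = 605 / 120258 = 0.01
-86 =-86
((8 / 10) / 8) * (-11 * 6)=-33 / 5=-6.60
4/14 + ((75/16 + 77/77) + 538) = 543.97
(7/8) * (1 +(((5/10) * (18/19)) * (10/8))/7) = 577/608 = 0.95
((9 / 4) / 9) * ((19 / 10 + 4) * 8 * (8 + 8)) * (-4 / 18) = -41.96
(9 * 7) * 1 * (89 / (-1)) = -5607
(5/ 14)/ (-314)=-5/ 4396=-0.00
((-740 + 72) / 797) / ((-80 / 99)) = 1.04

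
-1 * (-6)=6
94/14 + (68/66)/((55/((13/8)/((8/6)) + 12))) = 471739/67760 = 6.96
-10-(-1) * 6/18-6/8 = -125/12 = -10.42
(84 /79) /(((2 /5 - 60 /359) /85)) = 6408150 /16511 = 388.11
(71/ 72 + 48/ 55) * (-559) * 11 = -4114799/ 360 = -11430.00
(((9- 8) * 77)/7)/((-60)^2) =11/3600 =0.00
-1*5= -5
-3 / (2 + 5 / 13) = -39 / 31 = -1.26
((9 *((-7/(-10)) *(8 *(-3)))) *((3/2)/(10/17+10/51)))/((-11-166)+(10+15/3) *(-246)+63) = 9639/126800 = 0.08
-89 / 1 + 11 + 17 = -61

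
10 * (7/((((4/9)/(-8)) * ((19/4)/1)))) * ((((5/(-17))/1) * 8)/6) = 33600/323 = 104.02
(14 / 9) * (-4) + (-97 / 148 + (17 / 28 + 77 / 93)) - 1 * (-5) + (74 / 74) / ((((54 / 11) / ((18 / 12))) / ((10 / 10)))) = -4399 / 32116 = -0.14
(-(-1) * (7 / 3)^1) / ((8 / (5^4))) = 4375 / 24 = 182.29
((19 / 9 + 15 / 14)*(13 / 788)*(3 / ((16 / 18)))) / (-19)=-15639 / 1676864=-0.01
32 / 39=0.82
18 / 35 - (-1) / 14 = 41 / 70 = 0.59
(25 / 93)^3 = 0.02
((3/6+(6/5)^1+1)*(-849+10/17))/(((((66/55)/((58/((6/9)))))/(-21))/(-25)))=-5928934725/68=-87190216.54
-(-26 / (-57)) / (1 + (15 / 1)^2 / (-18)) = 52 / 1311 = 0.04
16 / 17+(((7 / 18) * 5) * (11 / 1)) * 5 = 33013 / 306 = 107.89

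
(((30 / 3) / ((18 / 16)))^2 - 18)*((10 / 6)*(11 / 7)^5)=974.41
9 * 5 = 45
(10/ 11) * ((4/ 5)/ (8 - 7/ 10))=80/ 803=0.10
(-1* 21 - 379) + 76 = -324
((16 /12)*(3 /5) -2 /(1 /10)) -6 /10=-19.80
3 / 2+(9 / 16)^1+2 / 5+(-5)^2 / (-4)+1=-223 / 80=-2.79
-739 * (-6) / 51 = 1478 / 17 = 86.94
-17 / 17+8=7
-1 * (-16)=16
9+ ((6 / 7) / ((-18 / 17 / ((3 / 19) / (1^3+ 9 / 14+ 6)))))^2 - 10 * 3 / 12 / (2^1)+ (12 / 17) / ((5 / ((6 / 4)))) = 11188664963 / 1405250260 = 7.96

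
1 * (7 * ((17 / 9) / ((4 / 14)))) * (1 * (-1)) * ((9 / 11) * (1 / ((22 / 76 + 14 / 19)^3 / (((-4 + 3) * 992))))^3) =67174182796935388721053696 / 2296011972746349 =29256895693.18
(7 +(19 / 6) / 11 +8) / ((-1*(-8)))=1009 / 528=1.91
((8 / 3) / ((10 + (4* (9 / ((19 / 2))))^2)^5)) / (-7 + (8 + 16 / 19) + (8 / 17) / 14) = 13862340808888061 / 83643432466271534777244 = 0.00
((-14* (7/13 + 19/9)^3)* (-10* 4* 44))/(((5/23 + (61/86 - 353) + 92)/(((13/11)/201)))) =-5279823180800/509556502377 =-10.36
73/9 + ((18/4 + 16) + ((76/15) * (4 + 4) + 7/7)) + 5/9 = 707/10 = 70.70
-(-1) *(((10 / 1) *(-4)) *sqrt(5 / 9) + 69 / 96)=23 / 32 - 40 *sqrt(5) / 3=-29.10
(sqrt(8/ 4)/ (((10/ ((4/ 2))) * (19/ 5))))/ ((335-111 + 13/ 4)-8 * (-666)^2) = -4 * sqrt(2)/ 269664777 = -0.00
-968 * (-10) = 9680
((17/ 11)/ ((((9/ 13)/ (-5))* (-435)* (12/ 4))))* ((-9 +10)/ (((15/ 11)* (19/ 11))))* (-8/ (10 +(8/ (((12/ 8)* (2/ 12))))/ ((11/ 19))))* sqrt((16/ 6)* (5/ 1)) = -213928* sqrt(30)/ 721013805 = -0.00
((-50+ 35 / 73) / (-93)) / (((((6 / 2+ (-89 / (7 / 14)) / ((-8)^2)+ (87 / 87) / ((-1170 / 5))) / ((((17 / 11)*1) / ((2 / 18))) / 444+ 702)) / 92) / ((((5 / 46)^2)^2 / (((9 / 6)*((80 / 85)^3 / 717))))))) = 118251997014757978125 / 9214631521424384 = 12833.07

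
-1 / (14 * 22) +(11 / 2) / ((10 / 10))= 1693 / 308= 5.50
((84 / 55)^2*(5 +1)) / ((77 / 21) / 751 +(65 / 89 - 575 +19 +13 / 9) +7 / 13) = -82768605192 / 3272108048275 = -0.03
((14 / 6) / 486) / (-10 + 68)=7 / 84564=0.00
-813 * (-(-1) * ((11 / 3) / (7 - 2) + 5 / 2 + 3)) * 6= -152031 / 5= -30406.20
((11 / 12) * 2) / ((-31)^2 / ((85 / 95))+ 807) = 187 / 191868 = 0.00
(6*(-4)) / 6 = -4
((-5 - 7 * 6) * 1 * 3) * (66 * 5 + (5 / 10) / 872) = -46530.08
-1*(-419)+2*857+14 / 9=19211 / 9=2134.56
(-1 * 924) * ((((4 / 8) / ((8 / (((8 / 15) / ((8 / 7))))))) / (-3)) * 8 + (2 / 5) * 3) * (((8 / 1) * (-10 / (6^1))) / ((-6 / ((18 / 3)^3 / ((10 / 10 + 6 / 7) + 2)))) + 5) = -3624082 / 27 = -134225.26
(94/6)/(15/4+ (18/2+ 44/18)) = 564/547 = 1.03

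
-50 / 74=-25 / 37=-0.68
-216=-216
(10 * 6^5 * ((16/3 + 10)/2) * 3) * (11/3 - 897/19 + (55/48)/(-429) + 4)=-17469860220/247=-70728179.03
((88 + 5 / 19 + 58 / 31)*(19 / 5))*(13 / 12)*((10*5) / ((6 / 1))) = 3450785 / 1116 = 3092.10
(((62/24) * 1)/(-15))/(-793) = 31/142740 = 0.00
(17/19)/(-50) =-17/950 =-0.02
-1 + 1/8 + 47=369/8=46.12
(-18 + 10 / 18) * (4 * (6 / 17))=-1256 / 51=-24.63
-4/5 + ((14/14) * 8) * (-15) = -604/5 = -120.80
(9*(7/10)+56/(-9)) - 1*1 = -83/90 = -0.92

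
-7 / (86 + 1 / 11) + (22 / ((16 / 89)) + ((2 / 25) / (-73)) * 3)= 1690811569 / 13826200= 122.29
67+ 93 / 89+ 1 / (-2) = 12023 / 178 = 67.54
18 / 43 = 0.42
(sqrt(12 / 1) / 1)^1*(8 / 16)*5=5*sqrt(3)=8.66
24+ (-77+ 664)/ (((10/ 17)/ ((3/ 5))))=31137/ 50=622.74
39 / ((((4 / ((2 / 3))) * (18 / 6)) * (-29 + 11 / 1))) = -13 / 108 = -0.12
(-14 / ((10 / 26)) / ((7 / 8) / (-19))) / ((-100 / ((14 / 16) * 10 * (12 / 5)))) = -165.98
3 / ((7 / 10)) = 30 / 7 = 4.29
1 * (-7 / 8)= -7 / 8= -0.88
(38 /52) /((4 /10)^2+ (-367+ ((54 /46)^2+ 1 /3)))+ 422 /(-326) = -79595686297 /61393689526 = -1.30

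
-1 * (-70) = 70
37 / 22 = 1.68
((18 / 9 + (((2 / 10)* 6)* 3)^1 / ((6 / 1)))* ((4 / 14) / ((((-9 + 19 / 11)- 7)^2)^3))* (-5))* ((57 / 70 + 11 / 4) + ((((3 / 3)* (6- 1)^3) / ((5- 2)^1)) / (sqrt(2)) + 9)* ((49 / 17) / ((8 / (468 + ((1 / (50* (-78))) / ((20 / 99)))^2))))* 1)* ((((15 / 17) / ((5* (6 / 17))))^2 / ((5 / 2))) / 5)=-76926597777266853* sqrt(2) / 2492018352753113600000- 102012924876429646519 / 7631806205306410400000000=-0.00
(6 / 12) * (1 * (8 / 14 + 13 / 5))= 111 / 70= 1.59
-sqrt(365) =-19.10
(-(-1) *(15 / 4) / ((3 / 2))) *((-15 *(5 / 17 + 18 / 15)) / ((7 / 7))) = -1905 / 34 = -56.03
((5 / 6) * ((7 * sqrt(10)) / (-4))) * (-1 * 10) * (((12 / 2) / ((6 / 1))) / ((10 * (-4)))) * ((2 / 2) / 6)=-35 * sqrt(10) / 576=-0.19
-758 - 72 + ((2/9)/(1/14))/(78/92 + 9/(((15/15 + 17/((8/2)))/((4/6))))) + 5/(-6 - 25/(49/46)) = -6902656181/8330436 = -828.61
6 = 6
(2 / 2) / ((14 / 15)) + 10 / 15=73 / 42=1.74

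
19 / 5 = 3.80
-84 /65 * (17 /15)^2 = -8092 /4875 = -1.66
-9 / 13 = -0.69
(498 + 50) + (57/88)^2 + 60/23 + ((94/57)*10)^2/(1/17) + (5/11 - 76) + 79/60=14756865461891/2893429440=5100.13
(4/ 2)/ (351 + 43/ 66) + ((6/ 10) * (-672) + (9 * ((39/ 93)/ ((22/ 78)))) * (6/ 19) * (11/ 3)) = -26499508206/ 68350505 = -387.70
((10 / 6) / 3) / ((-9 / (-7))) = 35 / 81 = 0.43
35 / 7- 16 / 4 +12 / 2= 7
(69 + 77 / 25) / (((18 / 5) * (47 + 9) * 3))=901 / 7560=0.12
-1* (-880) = 880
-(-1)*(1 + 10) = 11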